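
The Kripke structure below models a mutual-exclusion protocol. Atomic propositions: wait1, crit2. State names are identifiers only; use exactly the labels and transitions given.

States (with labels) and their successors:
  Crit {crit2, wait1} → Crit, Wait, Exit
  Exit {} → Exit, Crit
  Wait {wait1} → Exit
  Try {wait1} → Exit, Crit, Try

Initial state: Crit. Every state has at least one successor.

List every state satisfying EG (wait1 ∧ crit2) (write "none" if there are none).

States satisfying wait1 ∧ crit2: {Crit}.
States satisfying EG (wait1 ∧ crit2): {Crit}.

{Crit}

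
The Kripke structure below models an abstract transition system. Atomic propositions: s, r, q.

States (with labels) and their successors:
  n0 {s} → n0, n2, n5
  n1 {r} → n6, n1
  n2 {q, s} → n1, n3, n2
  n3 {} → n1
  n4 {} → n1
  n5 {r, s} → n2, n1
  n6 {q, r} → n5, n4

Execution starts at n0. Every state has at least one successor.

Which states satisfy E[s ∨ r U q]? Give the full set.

States satisfying s ∨ r: {n0, n1, n2, n5, n6}.
States satisfying q: {n2, n6}.
States satisfying E[s ∨ r U q]: {n0, n1, n2, n5, n6}.

{n0, n1, n2, n5, n6}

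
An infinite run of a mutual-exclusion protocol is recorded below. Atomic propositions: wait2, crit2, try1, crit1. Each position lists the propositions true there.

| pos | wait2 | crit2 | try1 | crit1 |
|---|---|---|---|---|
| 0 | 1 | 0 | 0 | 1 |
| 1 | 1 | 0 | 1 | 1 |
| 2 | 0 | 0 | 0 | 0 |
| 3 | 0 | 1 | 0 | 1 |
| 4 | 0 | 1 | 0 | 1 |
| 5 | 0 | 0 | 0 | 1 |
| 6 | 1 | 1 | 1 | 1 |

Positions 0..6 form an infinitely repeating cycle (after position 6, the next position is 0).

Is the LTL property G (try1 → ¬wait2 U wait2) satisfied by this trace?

Yes

try1 → ¬wait2 U wait2 holds at every position 0..6, and those are all positions ever visited, so G (try1 → ¬wait2 U wait2) holds.
Positions where try1 holds: 1, 6.
Check ¬wait2 U wait2 at each: 1→ok, 6→ok.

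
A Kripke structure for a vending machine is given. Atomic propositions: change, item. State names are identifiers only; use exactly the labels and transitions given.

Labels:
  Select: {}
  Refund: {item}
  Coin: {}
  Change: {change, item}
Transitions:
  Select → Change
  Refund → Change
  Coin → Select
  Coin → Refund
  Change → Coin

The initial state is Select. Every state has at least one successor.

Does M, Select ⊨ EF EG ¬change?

Does not hold

States satisfying EG ¬change: ∅.
States satisfying EF EG ¬change: ∅.
No suitable path/successor from Select witnesses the formula.
Select ∉ Sat(EF EG ¬change).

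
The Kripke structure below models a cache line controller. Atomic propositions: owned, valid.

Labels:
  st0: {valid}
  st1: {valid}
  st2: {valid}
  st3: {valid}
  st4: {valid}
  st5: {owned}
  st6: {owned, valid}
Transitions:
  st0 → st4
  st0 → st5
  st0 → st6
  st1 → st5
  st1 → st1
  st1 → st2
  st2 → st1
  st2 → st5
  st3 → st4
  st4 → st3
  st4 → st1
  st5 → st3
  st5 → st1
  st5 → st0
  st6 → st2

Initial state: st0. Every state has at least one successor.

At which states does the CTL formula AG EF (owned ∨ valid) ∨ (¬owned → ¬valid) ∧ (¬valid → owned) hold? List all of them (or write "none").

States satisfying EF (owned ∨ valid): {st0, st1, st2, st3, st4, st5, st6}.
States satisfying AG EF (owned ∨ valid): {st0, st1, st2, st3, st4, st5, st6}.
States satisfying ¬owned: {st0, st1, st2, st3, st4}.
States satisfying ¬valid: {st5}.
States satisfying ¬owned → ¬valid: {st5, st6}.
States satisfying ¬valid → owned: {st0, st1, st2, st3, st4, st5, st6}.
States satisfying (¬owned → ¬valid) ∧ (¬valid → owned): {st5, st6}.
States satisfying AG EF (owned ∨ valid) ∨ (¬owned → ¬valid) ∧ (¬valid → owned): {st0, st1, st2, st3, st4, st5, st6}.

{st0, st1, st2, st3, st4, st5, st6}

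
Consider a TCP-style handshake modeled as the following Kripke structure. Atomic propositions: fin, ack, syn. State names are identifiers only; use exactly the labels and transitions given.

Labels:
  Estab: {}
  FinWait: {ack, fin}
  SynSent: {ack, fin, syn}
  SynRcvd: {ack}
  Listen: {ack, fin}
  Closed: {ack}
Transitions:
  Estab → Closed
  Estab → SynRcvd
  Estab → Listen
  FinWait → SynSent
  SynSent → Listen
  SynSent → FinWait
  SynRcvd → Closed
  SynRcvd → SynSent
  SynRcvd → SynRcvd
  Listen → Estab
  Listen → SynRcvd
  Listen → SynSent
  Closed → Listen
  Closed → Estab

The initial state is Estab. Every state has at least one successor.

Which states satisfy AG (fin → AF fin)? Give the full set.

States satisfying fin → AF fin: {Estab, FinWait, SynSent, SynRcvd, Listen, Closed}.
States satisfying AG (fin → AF fin): {Estab, FinWait, SynSent, SynRcvd, Listen, Closed}.

{Estab, FinWait, SynSent, SynRcvd, Listen, Closed}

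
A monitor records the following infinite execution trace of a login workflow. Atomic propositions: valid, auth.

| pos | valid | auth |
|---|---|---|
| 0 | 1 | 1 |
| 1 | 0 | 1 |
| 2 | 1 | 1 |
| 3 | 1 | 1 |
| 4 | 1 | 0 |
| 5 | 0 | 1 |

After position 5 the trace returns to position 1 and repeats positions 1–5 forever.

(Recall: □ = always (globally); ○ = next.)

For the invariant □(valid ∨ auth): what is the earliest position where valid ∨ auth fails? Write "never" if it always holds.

never

valid ∨ auth holds at every position 0..5, and those are all the positions the trace ever visits, so the invariant □(valid ∨ auth) is never violated.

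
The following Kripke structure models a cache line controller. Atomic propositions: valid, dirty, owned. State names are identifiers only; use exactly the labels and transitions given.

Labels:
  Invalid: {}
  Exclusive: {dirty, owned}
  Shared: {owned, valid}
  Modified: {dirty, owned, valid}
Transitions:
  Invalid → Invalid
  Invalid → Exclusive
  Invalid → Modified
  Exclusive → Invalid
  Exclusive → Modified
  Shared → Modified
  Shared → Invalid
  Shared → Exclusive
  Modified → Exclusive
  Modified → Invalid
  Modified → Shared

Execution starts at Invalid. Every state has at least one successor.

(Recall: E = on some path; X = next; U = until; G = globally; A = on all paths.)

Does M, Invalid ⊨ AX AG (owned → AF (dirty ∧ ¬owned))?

Violated

States satisfying AG (owned → AF (dirty ∧ ¬owned)): ∅.
States satisfying AX AG (owned → AF (dirty ∧ ¬owned)): ∅.
Invalid ∉ Sat(AX AG (owned → AF (dirty ∧ ¬owned))).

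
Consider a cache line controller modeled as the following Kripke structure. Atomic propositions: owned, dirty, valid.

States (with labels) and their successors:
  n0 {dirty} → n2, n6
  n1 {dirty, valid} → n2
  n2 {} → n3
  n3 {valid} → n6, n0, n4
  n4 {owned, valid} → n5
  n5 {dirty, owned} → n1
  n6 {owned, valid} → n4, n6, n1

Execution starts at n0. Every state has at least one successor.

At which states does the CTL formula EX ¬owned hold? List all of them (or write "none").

States satisfying ¬owned: {n0, n1, n2, n3}.
States satisfying EX ¬owned: {n0, n1, n2, n3, n5, n6}.

{n0, n1, n2, n3, n5, n6}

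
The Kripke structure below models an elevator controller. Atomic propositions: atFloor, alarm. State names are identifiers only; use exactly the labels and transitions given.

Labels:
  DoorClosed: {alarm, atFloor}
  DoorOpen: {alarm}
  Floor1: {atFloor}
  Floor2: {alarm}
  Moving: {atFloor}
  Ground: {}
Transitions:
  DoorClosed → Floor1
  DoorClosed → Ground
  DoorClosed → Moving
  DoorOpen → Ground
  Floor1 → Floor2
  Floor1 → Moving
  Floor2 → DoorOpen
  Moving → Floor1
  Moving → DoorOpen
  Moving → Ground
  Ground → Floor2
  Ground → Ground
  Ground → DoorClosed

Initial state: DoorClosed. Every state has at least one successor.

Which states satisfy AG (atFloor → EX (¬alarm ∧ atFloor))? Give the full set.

{DoorClosed, DoorOpen, Floor1, Floor2, Moving, Ground}

States satisfying atFloor → EX (¬alarm ∧ atFloor): {DoorClosed, DoorOpen, Floor1, Floor2, Moving, Ground}.
States satisfying AG (atFloor → EX (¬alarm ∧ atFloor)): {DoorClosed, DoorOpen, Floor1, Floor2, Moving, Ground}.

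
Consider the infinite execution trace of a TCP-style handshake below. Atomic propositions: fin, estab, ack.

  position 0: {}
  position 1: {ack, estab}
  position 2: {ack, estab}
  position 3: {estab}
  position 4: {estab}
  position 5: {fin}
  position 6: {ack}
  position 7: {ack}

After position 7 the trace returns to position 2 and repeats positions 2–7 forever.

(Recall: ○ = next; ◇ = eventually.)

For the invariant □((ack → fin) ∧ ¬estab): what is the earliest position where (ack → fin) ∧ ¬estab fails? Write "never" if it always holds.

Check (ack → fin) ∧ ¬estab at each position in order: 0 ✓.
At position 1 the labels are {ack, estab}, so (ack → fin) ∧ ¬estab is false there. This is the first violation.

1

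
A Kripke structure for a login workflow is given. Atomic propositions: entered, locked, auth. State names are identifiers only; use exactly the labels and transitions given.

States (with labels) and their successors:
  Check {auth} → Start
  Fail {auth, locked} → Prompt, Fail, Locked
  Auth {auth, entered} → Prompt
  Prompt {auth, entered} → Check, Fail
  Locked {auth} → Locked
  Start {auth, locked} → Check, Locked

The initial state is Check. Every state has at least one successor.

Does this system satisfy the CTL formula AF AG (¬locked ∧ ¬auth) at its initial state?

Does not hold

States satisfying AG (¬locked ∧ ¬auth): ∅.
States satisfying AF AG (¬locked ∧ ¬auth): ∅.
There is a path from Check along which AG (¬locked ∧ ¬auth) never holds.
Check ∉ Sat(AF AG (¬locked ∧ ¬auth)).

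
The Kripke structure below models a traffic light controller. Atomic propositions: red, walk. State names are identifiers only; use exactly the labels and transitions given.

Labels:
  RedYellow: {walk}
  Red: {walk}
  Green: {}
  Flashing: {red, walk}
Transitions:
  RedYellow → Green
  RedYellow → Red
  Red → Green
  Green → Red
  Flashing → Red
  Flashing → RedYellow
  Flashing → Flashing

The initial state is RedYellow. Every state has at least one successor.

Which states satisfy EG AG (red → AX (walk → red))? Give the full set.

States satisfying AG (red → AX (walk → red)): {RedYellow, Red, Green}.
States satisfying EG AG (red → AX (walk → red)): {RedYellow, Red, Green}.

{RedYellow, Red, Green}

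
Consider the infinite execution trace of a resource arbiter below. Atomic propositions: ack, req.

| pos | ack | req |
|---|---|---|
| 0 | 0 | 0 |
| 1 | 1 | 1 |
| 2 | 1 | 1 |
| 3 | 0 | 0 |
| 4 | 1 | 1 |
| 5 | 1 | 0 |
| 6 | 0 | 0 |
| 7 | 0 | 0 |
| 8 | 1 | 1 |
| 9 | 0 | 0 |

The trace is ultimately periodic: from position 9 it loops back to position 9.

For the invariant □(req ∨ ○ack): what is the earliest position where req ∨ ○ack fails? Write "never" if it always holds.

Check req ∨ ○ack at each position in order: 0 ✓, 1 ✓, 2 ✓, 3 ✓, 4 ✓.
At position 5 the labels are {ack} and the next position 6 has {}, so req ∨ ○ack is false there. This is the first violation.

5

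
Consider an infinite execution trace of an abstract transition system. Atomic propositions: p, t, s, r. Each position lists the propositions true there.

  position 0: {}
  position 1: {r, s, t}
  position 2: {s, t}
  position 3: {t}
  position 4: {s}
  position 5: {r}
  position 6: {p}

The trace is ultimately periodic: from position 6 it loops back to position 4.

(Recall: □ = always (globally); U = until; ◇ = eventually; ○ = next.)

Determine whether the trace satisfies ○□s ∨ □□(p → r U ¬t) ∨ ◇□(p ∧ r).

Yes

□(p ∧ r) is false at every position 0..6, so it never becomes true and ◇□(p ∧ r) fails.
At position 0: ○□s ∨ □□(p → r U ¬t) is true; ◇□(p ∧ r) is false; so ○□s ∨ □□(p → r U ¬t) ∨ ◇□(p ∧ r) is true.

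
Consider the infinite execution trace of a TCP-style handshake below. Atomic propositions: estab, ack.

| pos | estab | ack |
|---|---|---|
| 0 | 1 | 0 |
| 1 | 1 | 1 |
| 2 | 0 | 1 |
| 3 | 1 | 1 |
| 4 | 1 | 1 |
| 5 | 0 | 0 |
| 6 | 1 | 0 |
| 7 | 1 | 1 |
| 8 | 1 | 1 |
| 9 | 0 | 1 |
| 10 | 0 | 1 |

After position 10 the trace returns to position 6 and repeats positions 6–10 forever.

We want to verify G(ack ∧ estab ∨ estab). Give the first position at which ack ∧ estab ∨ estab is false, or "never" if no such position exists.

Check ack ∧ estab ∨ estab at each position in order: 0 ✓, 1 ✓.
At position 2 the labels are {ack}, so ack ∧ estab ∨ estab is false there. This is the first violation.

2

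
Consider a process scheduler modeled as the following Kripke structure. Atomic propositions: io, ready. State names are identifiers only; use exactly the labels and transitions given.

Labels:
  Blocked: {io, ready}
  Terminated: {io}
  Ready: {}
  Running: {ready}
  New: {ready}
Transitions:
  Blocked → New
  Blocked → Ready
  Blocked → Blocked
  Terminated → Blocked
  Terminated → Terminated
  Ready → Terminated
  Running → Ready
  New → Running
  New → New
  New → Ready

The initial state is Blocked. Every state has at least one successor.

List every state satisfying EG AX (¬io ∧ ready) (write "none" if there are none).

none

States satisfying AX (¬io ∧ ready): ∅.
States satisfying EG AX (¬io ∧ ready): ∅.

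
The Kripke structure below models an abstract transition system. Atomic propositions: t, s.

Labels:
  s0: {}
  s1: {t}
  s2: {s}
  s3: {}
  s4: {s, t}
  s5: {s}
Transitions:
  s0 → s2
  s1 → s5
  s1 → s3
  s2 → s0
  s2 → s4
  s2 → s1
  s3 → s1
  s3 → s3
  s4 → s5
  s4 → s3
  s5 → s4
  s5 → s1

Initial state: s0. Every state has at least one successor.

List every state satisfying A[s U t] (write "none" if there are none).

{s1, s4, s5}

States satisfying s: {s2, s4, s5}.
States satisfying t: {s1, s4}.
States satisfying A[s U t]: {s1, s4, s5}.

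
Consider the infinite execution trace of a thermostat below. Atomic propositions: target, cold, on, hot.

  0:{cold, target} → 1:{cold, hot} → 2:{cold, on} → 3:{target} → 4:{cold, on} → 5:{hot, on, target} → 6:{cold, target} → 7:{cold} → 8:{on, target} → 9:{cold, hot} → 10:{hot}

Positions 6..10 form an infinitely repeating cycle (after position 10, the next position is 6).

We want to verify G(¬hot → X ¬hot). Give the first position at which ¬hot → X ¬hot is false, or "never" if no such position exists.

At position 0 the labels are {cold, target} and the next position 1 has {cold, hot}, so ¬hot → X ¬hot is false there. This is the first violation.

0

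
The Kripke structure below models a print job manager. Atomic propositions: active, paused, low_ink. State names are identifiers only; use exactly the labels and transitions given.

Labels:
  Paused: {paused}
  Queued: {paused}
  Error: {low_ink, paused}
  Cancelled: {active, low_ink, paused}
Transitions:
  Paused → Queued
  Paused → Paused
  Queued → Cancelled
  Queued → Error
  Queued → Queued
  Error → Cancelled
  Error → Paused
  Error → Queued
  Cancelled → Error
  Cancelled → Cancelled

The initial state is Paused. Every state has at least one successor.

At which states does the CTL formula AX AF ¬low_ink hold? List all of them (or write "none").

States satisfying AF ¬low_ink: {Paused, Queued}.
States satisfying AX AF ¬low_ink: {Paused}.

{Paused}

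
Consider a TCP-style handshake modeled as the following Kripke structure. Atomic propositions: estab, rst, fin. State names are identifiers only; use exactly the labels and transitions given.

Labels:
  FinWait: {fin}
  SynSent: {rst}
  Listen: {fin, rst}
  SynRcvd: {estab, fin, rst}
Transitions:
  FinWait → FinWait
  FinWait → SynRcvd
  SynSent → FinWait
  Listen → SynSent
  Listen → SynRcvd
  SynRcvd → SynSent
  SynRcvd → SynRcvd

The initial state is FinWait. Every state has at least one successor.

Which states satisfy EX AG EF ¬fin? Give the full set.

{FinWait, SynSent, Listen, SynRcvd}

States satisfying AG EF ¬fin: {FinWait, SynSent, Listen, SynRcvd}.
States satisfying EX AG EF ¬fin: {FinWait, SynSent, Listen, SynRcvd}.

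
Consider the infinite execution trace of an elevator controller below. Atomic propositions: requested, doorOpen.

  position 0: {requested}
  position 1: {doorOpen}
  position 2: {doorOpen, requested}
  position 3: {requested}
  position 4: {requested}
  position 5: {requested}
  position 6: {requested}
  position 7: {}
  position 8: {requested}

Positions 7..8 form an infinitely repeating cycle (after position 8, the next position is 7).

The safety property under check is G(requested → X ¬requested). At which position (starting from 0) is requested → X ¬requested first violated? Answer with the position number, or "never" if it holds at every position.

2

Check requested → X ¬requested at each position in order: 0 ✓, 1 ✓.
At position 2 the labels are {doorOpen, requested} and the next position 3 has {requested}, so requested → X ¬requested is false there. This is the first violation.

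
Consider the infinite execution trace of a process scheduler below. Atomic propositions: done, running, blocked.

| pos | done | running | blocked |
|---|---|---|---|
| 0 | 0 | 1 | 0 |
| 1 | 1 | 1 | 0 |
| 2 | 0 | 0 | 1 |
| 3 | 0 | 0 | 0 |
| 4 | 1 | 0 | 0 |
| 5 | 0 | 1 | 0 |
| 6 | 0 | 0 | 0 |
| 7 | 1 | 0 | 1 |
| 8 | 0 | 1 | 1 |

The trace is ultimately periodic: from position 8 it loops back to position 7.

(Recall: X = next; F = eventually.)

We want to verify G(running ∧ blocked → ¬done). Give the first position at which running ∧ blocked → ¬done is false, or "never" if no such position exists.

never

running ∧ blocked → ¬done holds at every position 0..8, and those are all the positions the trace ever visits, so the invariant G(running ∧ blocked → ¬done) is never violated.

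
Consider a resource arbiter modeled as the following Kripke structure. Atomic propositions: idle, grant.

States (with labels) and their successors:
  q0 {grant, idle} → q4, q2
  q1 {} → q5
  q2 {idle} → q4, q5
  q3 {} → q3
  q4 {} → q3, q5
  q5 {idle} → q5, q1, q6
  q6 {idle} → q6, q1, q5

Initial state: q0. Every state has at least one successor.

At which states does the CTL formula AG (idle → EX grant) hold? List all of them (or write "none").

States satisfying idle → EX grant: {q1, q3, q4}.
States satisfying AG (idle → EX grant): {q3}.

{q3}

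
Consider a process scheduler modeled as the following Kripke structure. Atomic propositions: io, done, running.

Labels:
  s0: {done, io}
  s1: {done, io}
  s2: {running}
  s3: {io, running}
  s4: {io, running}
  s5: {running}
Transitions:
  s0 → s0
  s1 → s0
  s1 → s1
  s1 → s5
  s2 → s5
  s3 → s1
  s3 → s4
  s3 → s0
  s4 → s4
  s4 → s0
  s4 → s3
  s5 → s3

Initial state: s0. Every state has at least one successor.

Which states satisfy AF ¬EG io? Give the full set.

{s2, s5}

States satisfying ¬EG io: {s2, s5}.
States satisfying AF ¬EG io: {s2, s5}.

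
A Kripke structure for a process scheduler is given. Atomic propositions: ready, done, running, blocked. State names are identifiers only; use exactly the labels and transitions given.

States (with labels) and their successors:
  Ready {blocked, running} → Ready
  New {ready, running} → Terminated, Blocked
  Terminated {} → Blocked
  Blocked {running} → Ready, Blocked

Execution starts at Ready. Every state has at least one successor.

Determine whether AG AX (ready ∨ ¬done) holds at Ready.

States satisfying AX (ready ∨ ¬done): {Ready, New, Terminated, Blocked}.
States satisfying AG AX (ready ∨ ¬done): {Ready, New, Terminated, Blocked}.
Every state reachable from Ready satisfies AX (ready ∨ ¬done).
Ready ∈ Sat(AG AX (ready ∨ ¬done)).

Holds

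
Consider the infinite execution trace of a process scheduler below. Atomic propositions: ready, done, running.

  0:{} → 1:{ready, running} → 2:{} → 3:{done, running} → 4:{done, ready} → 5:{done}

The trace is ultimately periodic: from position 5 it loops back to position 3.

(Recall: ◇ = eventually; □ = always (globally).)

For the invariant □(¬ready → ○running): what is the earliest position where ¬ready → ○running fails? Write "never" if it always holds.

Check ¬ready → ○running at each position in order: 0 ✓, 1 ✓, 2 ✓.
At position 3 the labels are {done, running} and the next position 4 has {done, ready}, so ¬ready → ○running is false there. This is the first violation.

3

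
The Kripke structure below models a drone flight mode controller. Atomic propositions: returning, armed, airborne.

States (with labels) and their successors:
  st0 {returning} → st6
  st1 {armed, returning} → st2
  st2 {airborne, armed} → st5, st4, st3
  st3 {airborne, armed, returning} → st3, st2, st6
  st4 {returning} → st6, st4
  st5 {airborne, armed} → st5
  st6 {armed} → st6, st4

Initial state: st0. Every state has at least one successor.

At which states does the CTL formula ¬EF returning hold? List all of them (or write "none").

States satisfying returning: {st0, st1, st3, st4}.
States satisfying EF returning: {st0, st1, st2, st3, st4, st6}.
States satisfying ¬EF returning: {st5}.

{st5}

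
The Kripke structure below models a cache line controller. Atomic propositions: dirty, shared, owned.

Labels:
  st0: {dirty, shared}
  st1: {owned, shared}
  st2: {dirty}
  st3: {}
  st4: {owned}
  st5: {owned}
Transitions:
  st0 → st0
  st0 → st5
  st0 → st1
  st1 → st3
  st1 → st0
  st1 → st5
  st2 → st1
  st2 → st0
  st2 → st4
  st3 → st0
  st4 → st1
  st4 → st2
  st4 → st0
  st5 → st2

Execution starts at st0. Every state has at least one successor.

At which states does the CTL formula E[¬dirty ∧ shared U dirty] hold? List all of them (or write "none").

States satisfying ¬dirty ∧ shared: {st1}.
States satisfying dirty: {st0, st2}.
States satisfying E[¬dirty ∧ shared U dirty]: {st0, st1, st2}.

{st0, st1, st2}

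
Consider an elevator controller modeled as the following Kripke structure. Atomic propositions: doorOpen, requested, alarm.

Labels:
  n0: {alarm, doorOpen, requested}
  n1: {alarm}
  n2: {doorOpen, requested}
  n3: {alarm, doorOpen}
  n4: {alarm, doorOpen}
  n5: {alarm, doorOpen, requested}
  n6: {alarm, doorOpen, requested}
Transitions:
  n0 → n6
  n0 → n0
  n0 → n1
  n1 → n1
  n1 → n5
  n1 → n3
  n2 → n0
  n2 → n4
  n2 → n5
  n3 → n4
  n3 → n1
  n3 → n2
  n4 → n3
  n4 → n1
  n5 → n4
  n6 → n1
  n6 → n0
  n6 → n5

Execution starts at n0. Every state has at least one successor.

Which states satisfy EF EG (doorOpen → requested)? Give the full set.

States satisfying EG (doorOpen → requested): {n0, n1, n2, n6}.
States satisfying EF EG (doorOpen → requested): {n0, n1, n2, n3, n4, n5, n6}.

{n0, n1, n2, n3, n4, n5, n6}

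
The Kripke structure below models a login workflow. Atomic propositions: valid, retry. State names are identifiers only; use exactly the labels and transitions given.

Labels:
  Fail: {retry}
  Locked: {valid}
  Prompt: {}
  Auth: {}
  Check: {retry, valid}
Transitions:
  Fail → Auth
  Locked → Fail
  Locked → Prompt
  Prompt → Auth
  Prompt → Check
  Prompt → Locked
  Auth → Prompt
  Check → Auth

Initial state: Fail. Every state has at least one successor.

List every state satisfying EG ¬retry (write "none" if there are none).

States satisfying ¬retry: {Locked, Prompt, Auth}.
States satisfying EG ¬retry: {Locked, Prompt, Auth}.

{Locked, Prompt, Auth}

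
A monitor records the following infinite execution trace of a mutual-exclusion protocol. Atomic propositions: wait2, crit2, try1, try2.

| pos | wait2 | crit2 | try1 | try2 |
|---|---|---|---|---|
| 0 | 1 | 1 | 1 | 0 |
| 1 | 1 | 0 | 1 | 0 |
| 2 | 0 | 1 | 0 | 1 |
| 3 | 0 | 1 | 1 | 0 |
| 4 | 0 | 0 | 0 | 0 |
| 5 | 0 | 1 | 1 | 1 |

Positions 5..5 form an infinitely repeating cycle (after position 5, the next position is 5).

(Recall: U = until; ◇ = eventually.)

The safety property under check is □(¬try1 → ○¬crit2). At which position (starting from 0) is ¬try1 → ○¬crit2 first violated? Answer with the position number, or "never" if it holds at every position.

Check ¬try1 → ○¬crit2 at each position in order: 0 ✓, 1 ✓.
At position 2 the labels are {crit2, try2} and the next position 3 has {crit2, try1}, so ¬try1 → ○¬crit2 is false there. This is the first violation.

2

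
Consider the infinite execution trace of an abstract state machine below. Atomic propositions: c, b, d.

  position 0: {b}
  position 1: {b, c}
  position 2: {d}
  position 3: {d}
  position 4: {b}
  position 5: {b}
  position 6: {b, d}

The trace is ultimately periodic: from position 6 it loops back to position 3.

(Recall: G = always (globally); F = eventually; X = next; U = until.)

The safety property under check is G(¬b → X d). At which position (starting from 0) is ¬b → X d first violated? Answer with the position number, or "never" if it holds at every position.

Check ¬b → X d at each position in order: 0 ✓, 1 ✓, 2 ✓.
At position 3 the labels are {d} and the next position 4 has {b}, so ¬b → X d is false there. This is the first violation.

3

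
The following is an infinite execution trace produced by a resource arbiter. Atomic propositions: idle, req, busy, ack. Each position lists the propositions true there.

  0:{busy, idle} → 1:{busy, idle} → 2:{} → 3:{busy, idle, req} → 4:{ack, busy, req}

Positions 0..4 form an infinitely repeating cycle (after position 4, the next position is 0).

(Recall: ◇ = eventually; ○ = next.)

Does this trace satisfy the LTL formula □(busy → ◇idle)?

Satisfied

busy → ◇idle holds at every position 0..4, and those are all positions ever visited, so □(busy → ◇idle) holds.
Positions where busy holds: 0, 1, 3, 4.
Check ◇idle at each: 0→ok, 1→ok, 3→ok, 4→ok.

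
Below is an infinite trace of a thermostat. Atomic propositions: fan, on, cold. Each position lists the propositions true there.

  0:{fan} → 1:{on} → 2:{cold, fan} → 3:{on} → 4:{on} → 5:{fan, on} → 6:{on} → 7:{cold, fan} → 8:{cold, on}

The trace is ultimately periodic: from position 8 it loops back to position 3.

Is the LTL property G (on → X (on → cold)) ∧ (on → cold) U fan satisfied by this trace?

on → X (on → cold) must hold at every position from 0 onward. It fails at position 3, so G (on → X (on → cold)) is false.
Positions where on holds: 1, 3, 4, 5, 6, 8.
Check X (on → cold) at each: 1→ok, 3→fails, 4→fails, 5→fails, 6→ok, 8→fails.
Walking from position 0: fan first holds at position 0, and on → cold holds at every earlier position along the way, so (on → cold) U fan holds.
At position 0: G (on → X (on → cold)) is false; (on → cold) U fan is true; so G (on → X (on → cold)) ∧ (on → cold) U fan is false.

Violated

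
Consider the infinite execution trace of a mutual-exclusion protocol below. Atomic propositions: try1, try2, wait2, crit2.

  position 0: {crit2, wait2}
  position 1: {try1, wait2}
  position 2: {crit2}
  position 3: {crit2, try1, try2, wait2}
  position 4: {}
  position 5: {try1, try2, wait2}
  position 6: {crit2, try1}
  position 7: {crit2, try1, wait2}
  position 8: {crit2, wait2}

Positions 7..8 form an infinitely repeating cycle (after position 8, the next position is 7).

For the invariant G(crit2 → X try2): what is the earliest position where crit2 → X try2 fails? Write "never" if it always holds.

0

At position 0 the labels are {crit2, wait2} and the next position 1 has {try1, wait2}, so crit2 → X try2 is false there. This is the first violation.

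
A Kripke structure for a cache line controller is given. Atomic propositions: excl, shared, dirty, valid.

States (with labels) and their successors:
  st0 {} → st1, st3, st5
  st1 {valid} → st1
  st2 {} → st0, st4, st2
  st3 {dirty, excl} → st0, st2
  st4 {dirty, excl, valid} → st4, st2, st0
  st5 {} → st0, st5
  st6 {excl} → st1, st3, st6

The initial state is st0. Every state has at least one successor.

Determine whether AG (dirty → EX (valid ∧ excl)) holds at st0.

No

States satisfying dirty → EX (valid ∧ excl): {st0, st1, st2, st4, st5, st6}.
States satisfying AG (dirty → EX (valid ∧ excl)): {st1}.
st3 is reachable from st0 and violates dirty → EX (valid ∧ excl), so AG fails at st0.
st0 ∉ Sat(AG (dirty → EX (valid ∧ excl))).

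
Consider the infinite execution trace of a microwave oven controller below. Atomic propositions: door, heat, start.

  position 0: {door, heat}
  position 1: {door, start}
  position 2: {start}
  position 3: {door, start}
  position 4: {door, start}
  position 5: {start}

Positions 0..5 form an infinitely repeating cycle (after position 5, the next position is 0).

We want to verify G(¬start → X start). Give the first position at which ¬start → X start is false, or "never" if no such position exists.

¬start → X start holds at every position 0..5, and those are all the positions the trace ever visits, so the invariant G(¬start → X start) is never violated.

never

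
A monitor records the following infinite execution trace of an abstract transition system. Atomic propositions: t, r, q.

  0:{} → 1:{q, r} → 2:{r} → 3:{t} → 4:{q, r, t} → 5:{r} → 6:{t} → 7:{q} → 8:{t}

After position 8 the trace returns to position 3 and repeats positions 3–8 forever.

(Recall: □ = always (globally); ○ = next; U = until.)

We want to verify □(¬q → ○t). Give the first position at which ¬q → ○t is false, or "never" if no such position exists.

At position 0 the labels are {} and the next position 1 has {q, r}, so ¬q → ○t is false there. This is the first violation.

0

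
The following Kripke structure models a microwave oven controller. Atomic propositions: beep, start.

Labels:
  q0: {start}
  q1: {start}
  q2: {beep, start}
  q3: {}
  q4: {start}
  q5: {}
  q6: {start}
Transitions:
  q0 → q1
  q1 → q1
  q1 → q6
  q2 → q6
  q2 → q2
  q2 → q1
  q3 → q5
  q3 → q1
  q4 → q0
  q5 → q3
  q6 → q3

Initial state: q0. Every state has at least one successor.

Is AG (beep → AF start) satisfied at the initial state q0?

States satisfying beep → AF start: {q0, q1, q2, q3, q4, q5, q6}.
States satisfying AG (beep → AF start): {q0, q1, q2, q3, q4, q5, q6}.
Every state reachable from q0 satisfies beep → AF start.
q0 ∈ Sat(AG (beep → AF start)).

Satisfied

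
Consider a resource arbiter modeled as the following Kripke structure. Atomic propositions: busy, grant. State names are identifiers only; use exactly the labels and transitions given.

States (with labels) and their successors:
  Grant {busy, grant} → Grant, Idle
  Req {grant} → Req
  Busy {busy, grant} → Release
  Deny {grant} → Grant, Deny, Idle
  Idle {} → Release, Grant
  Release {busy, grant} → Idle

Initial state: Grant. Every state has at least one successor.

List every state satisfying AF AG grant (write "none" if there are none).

States satisfying AG grant: {Req}.
States satisfying AF AG grant: {Req}.

{Req}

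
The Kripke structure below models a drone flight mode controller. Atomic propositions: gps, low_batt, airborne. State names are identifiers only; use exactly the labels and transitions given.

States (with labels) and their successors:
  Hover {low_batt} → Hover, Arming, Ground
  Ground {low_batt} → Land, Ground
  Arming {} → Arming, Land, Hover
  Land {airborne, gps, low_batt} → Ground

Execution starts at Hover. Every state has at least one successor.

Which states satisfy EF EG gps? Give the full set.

States satisfying EG gps: ∅.
States satisfying EF EG gps: ∅.

none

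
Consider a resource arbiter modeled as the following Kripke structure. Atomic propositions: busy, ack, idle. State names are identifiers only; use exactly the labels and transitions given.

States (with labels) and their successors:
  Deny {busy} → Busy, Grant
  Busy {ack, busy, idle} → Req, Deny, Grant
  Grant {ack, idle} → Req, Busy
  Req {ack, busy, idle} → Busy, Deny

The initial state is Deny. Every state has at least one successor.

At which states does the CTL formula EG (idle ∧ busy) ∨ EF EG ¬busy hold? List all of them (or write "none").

States satisfying idle ∧ busy: {Busy, Req}.
States satisfying EG (idle ∧ busy): {Busy, Req}.
States satisfying EG ¬busy: ∅.
States satisfying EF EG ¬busy: ∅.
States satisfying EG (idle ∧ busy) ∨ EF EG ¬busy: {Busy, Req}.

{Busy, Req}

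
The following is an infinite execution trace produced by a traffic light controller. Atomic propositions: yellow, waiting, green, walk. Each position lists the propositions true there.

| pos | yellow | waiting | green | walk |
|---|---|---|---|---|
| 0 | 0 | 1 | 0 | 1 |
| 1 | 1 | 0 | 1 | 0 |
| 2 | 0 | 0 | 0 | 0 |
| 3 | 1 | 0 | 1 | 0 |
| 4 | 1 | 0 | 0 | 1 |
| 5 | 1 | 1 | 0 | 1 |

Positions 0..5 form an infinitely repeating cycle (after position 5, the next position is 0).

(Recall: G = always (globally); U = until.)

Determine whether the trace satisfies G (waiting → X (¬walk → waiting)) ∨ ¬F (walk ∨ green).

waiting → X (¬walk → waiting) must hold at every position from 0 onward. It fails at position 0, so G (waiting → X (¬walk → waiting)) is false.
Positions where waiting holds: 0, 5.
Check X (¬walk → waiting) at each: 0→fails, 5→ok.
At position 0: G (waiting → X (¬walk → waiting)) is false; ¬F (walk ∨ green) is false; so G (waiting → X (¬walk → waiting)) ∨ ¬F (walk ∨ green) is false.

Does not hold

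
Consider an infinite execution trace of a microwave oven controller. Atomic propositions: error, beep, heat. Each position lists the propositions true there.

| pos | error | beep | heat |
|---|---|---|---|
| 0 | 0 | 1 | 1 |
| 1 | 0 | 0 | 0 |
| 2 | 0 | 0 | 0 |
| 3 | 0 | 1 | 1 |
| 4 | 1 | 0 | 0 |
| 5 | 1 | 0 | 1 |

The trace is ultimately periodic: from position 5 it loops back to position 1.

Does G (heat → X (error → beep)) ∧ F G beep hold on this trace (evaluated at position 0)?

Violated

heat → X (error → beep) must hold at every position from 0 onward. It fails at position 3, so G (heat → X (error → beep)) is false.
Positions where heat holds: 0, 3, 5.
Check X (error → beep) at each: 0→ok, 3→fails, 5→ok.
G beep is false at every position 0..5, so it never becomes true and F G beep fails.
At position 0: G (heat → X (error → beep)) is false; F G beep is false; so G (heat → X (error → beep)) ∧ F G beep is false.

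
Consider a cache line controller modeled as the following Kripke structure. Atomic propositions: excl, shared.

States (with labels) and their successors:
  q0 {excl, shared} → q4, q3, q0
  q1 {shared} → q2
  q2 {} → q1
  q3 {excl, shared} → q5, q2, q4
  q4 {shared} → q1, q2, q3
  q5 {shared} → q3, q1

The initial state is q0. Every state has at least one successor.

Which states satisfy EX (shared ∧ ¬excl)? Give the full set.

States satisfying shared ∧ ¬excl: {q1, q4, q5}.
States satisfying EX (shared ∧ ¬excl): {q0, q2, q3, q4, q5}.

{q0, q2, q3, q4, q5}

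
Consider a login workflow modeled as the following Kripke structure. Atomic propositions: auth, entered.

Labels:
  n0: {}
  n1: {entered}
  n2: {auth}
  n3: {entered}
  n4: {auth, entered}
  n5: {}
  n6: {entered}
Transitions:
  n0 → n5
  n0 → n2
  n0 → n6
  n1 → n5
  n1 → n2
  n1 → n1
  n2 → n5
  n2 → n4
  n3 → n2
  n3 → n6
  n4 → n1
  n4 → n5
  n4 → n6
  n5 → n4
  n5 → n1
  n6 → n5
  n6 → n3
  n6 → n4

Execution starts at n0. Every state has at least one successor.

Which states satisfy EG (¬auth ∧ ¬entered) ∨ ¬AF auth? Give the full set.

States satisfying ¬auth ∧ ¬entered: {n0, n5}.
States satisfying EG (¬auth ∧ ¬entered): ∅.
States satisfying auth: {n2, n4}.
States satisfying AF auth: {n2, n4}.
States satisfying ¬AF auth: {n0, n1, n3, n5, n6}.
States satisfying EG (¬auth ∧ ¬entered) ∨ ¬AF auth: {n0, n1, n3, n5, n6}.

{n0, n1, n3, n5, n6}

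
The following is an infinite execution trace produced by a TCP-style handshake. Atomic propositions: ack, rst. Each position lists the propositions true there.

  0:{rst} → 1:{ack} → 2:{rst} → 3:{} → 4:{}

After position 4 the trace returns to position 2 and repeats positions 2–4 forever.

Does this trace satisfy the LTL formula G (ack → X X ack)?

Violated

ack → X X ack must hold at every position from 0 onward. It fails at position 1, so G (ack → X X ack) is false.
Positions where ack holds: 1.
Check X X ack at each: 1→fails.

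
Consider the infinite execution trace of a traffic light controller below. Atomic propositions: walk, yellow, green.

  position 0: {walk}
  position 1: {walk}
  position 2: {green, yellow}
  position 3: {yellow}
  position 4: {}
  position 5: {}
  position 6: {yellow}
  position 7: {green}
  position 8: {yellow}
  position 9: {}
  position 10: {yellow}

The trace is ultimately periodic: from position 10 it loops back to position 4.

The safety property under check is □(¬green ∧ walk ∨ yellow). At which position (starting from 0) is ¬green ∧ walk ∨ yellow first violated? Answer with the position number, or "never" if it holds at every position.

4

Check ¬green ∧ walk ∨ yellow at each position in order: 0 ✓, 1 ✓, 2 ✓, 3 ✓.
At position 4 the labels are {}, so ¬green ∧ walk ∨ yellow is false there. This is the first violation.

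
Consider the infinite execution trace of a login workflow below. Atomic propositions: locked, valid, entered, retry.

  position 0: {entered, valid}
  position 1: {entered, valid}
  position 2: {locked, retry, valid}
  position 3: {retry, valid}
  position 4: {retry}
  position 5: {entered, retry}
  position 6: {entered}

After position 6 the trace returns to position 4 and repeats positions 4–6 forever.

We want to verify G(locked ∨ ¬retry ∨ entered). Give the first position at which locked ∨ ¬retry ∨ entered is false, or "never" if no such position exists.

Check locked ∨ ¬retry ∨ entered at each position in order: 0 ✓, 1 ✓, 2 ✓.
At position 3 the labels are {retry, valid}, so locked ∨ ¬retry ∨ entered is false there. This is the first violation.

3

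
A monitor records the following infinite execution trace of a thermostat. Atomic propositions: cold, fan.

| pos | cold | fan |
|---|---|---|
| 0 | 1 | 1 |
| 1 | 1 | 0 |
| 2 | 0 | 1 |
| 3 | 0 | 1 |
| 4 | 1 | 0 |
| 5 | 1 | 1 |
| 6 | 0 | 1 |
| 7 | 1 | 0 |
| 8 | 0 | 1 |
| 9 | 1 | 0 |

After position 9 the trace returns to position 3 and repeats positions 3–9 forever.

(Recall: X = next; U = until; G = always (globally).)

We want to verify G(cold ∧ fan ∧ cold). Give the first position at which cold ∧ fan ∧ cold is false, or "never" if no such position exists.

Check cold ∧ fan ∧ cold at each position in order: 0 ✓.
At position 1 the labels are {cold}, so cold ∧ fan ∧ cold is false there. This is the first violation.

1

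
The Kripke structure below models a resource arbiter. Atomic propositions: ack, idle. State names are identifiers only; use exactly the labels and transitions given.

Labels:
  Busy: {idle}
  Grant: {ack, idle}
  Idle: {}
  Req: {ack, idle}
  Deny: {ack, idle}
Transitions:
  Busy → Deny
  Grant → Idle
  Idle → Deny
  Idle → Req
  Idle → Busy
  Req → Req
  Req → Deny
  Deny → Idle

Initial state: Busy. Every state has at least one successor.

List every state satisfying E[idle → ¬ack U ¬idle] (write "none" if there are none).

{Idle}

States satisfying idle → ¬ack: {Busy, Idle}.
States satisfying ¬idle: {Idle}.
States satisfying E[idle → ¬ack U ¬idle]: {Idle}.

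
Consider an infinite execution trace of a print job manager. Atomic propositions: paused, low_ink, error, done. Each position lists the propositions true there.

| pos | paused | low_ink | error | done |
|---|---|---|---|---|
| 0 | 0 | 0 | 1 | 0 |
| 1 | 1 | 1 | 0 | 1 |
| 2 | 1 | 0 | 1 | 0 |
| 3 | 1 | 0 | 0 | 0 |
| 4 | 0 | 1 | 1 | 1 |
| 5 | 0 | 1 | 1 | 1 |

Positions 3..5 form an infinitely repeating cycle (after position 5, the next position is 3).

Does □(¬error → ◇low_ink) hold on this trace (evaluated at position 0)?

Satisfied

¬error → ◇low_ink holds at every position 0..5, and those are all positions ever visited, so □(¬error → ◇low_ink) holds.
Positions where ¬error holds: 1, 3.
Check ◇low_ink at each: 1→ok, 3→ok.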